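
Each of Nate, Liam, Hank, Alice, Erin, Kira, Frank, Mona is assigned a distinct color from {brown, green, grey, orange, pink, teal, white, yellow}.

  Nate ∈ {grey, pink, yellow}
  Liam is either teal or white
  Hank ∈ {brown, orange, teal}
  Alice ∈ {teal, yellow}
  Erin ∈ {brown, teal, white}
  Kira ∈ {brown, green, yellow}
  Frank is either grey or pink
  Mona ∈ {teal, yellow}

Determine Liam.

Among the 8 variables, green fits only Kira (and all 8 values in {brown, green, grey, orange, pink, teal, white, yellow} must be used), so Kira = green.
Among the 7 still-open variables, orange fits only Hank (and all 7 values in {brown, grey, orange, pink, teal, white, yellow} must be used), so Hank = orange.
The 6 still-open variables together cover exactly {brown, grey, pink, teal, white, yellow} — 6 values for 6 variables — and brown appears only in Erin's list, so Erin = brown.
The 5 still-open variables together cover exactly {grey, pink, teal, white, yellow} — 5 values for 5 variables — and white appears only in Liam's list, so Liam = white.

white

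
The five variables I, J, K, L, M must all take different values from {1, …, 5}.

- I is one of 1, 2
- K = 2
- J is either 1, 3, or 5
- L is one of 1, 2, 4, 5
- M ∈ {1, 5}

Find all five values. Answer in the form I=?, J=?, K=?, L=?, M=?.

K's domain is down to {2}, so K = 2. Eliminate 2 elsewhere: I, L.
I's domain is down to {1}, so I = 1. So J, L, M can't be 1.
M's domain is down to {5}, so M = 5. So J, L can't be 5.
J must be 3 (only option left).
L must be 4 (only option left).

I=1, J=3, K=2, L=4, M=5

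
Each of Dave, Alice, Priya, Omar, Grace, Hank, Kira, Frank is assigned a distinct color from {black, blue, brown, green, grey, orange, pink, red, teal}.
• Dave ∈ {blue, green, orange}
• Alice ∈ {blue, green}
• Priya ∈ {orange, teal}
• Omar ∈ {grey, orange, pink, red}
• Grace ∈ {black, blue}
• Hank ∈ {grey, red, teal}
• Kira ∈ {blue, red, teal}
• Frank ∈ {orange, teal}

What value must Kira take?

The 8 variables together cover exactly {black, blue, green, grey, orange, pink, red, teal} — 8 values for 8 variables — and black appears only in Grace's list, so Grace = black.
The 7 still-open variables draw from only 7 values {blue, green, grey, orange, pink, red, teal}, so each is used; only Omar can be pink, hence Omar = pink.
Among the 6 still-open variables, grey fits only Hank (and all 6 values in {blue, green, grey, orange, red, teal} must be used), so Hank = grey.
The 5 still-open variables draw from only 5 values {blue, green, orange, red, teal}, so each is used; only Kira can be red, hence Kira = red.

red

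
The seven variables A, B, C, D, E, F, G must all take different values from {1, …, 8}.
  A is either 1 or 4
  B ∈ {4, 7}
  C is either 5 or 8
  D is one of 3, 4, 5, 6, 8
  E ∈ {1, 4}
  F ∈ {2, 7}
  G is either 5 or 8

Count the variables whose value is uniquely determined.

A and E between them cover only {1, 4} — a naked pair. Remove those values from B, D.
B's domain is down to {7}, so B = 7. So F can't be 7.
F's domain is down to {2}, so F = 2.
C and G share exactly the 2 values {5, 8}; by pigeonhole those values go to them, so strike 5, 8 from D.
Determined: B=7, F=2. The other variables each still have more than one consistent value. That makes 2.

2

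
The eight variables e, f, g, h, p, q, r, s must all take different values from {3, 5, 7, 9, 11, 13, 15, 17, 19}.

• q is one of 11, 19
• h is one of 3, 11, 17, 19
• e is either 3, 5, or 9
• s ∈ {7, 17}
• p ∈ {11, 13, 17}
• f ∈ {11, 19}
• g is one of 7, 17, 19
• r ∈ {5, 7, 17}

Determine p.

13

The 8 variables together cover exactly {3, 5, 7, 9, 11, 13, 17, 19} — 8 values for 8 variables — and 9 appears only in e's list, so e = 9.
The 7 still-open variables together cover exactly {3, 5, 7, 11, 13, 17, 19} — 7 values for 7 variables — and 3 appears only in h's list, so h = 3.
The 6 still-open variables together cover exactly {5, 7, 11, 13, 17, 19} — 6 values for 6 variables — and 5 appears only in r's list, so r = 5.
Among the 5 still-open variables, 13 fits only p (and all 5 values in {7, 11, 13, 17, 19} must be used), so p = 13.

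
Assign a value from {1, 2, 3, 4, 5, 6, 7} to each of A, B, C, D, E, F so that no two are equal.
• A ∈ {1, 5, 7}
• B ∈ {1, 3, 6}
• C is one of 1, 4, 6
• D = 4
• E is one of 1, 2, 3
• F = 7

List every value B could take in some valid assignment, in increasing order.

1, 3, 6

D has just one choice, so D = 4. Eliminate 4 elsewhere: C.
F's domain is down to {7}, so F = 7. Strike 7 from A.
No further eliminations apply; B can still be any of 1, 3, 6.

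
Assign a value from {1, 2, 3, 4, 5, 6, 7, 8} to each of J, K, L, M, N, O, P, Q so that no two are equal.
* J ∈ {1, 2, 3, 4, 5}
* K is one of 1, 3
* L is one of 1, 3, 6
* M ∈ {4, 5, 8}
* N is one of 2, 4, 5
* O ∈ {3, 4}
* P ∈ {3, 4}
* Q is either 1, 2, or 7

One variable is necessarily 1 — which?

K

The 8 variables together cover exactly {1, 2, 3, 4, 5, 6, 7, 8} — 8 values for 8 variables — and 6 appears only in L's list, so L = 6.
Among the 7 still-open variables, 7 fits only Q (and all 7 values in {1, 2, 3, 4, 5, 7, 8} must be used), so Q = 7.
Among the 6 still-open variables, 8 fits only M (and all 6 values in {1, 2, 3, 4, 5, 8} must be used), so M = 8.
O and P share exactly the 2 values {3, 4}; by pigeonhole those values go to them, so strike 3, 4 from J, K, N.
So 1 goes to K.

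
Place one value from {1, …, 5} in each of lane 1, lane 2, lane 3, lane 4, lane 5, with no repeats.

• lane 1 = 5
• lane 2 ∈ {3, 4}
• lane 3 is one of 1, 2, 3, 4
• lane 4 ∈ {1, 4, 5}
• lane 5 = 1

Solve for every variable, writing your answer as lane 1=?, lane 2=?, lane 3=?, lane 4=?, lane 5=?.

lane 1's domain is down to {5}, so lane 1 = 5. So lane 4 can't be 5.
That leaves lane 5 = 1. Eliminate 1 elsewhere: lane 3, lane 4.
lane 4 must be 4 (only option left). Strike 4 from lane 2, lane 3.
lane 2 must be 3 (only option left). Eliminate 3 elsewhere: lane 3.
lane 3 has just one choice, so lane 3 = 2.

lane 1=5, lane 2=3, lane 3=2, lane 4=4, lane 5=1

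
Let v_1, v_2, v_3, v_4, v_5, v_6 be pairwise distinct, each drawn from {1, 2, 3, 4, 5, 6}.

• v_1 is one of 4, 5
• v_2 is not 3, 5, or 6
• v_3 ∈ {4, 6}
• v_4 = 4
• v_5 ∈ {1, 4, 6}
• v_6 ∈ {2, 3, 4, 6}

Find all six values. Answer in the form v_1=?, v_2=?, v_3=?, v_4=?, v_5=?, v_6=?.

v_4's domain is down to {4}, so v_4 = 4. Remove 4 from v_1, v_2, v_3, v_5, v_6.
v_1 must be 5 (only option left).
That leaves v_3 = 6. Remove 6 from v_5, v_6.
v_5 must be 1 (only option left). Remove 1 from v_2.
v_2 has just one choice, so v_2 = 2. So v_6 can't be 2.
That leaves v_6 = 3.

v_1=5, v_2=2, v_3=6, v_4=4, v_5=1, v_6=3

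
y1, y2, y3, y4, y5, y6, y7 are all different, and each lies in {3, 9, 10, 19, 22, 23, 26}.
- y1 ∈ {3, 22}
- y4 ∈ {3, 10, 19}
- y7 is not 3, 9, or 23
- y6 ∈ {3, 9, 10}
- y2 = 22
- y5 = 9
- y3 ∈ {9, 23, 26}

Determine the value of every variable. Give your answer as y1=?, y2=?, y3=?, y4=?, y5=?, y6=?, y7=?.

y2 must be 22 (only option left). So y1, y7 can't be 22.
y5 has just one choice, so y5 = 9. Eliminate 9 elsewhere: y3, y6.
That leaves y1 = 3. Remove 3 from y4, y6.
y6 has just one choice, so y6 = 10. Eliminate 10 elsewhere: y4, y7.
y4 has just one choice, so y4 = 19. Eliminate 19 elsewhere: y7.
y7 must be 26 (only option left). So y3 can't be 26.
y3's domain is down to {23}, so y3 = 23.

y1=3, y2=22, y3=23, y4=19, y5=9, y6=10, y7=26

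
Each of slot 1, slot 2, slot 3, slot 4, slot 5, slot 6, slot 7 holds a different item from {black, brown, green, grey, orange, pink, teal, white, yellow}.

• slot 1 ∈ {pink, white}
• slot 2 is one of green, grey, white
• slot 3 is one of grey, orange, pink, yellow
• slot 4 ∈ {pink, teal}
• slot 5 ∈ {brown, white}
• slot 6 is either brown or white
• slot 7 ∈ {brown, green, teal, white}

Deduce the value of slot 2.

slot 5 and slot 6 between them cover only {brown, white} — a naked pair. Remove those values from slot 1, slot 2, slot 7.
slot 1 has just one choice, so slot 1 = pink. Remove pink from slot 3, slot 4.
slot 4's domain is down to {teal}, so slot 4 = teal. Eliminate teal elsewhere: slot 7.
slot 7 has just one choice, so slot 7 = green. Eliminate green elsewhere: slot 2.
So slot 2 = grey.

grey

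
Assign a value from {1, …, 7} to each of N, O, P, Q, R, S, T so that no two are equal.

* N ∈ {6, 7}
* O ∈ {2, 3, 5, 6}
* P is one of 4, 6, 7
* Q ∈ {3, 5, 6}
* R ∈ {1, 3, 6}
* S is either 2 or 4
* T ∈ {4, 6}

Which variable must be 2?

Among the 7 variables, 1 fits only R (and all 7 values in {1, 2, 3, 4, 5, 6, 7} must be used), so R = 1.
The 3 variables N, P, T are confined to {4, 6, 7}, which locks those values in; drop them from O, Q, S.
So 2 goes to S.

S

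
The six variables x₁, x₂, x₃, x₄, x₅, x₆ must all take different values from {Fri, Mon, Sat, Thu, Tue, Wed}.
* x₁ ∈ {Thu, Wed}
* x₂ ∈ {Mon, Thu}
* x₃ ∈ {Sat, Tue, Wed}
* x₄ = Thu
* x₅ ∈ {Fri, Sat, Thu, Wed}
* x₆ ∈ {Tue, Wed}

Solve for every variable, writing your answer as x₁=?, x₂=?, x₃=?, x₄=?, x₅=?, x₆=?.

x₄ must be Thu (only option left). Remove Thu from x₁, x₂, x₅.
x₁ has just one choice, so x₁ = Wed. So x₃, x₅, x₆ can't be Wed.
x₂ has just one choice, so x₂ = Mon.
That leaves x₆ = Tue. Eliminate Tue elsewhere: x₃.
x₃ has just one choice, so x₃ = Sat. Remove Sat from x₅.
x₅ must be Fri (only option left).

x₁=Wed, x₂=Mon, x₃=Sat, x₄=Thu, x₅=Fri, x₆=Tue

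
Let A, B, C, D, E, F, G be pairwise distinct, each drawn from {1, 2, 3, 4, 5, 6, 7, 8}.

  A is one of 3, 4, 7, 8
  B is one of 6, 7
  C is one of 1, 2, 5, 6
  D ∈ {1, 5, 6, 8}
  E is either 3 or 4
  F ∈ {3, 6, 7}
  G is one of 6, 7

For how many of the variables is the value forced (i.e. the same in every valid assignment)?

3

B and G between them cover only {6, 7} — a naked pair. Remove those values from A, C, D, F.
F's domain is down to {3}, so F = 3. Remove 3 from A, E.
That leaves E = 4. Strike 4 from A.
A has just one choice, so A = 8. Eliminate 8 elsewhere: D.
Determined: A=8, E=4, F=3. The other variables each still have more than one consistent value. That makes 3.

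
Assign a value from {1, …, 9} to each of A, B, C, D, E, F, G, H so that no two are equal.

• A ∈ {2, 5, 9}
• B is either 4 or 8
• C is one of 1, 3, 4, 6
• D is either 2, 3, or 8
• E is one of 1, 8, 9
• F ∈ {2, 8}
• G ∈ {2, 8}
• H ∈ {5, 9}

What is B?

4

The 8 variables together cover exactly {1, 2, 3, 4, 5, 6, 8, 9} — 8 values for 8 variables — and 6 appears only in C's list, so C = 6.
Among the 7 still-open variables, 1 fits only E (and all 7 values in {1, 2, 3, 4, 5, 8, 9} must be used), so E = 1.
The 6 still-open variables draw from only 6 values {2, 3, 4, 5, 8, 9}, so each is used; only D can be 3, hence D = 3.
The 5 still-open variables together cover exactly {2, 4, 5, 8, 9} — 5 values for 5 variables — and 4 appears only in B's list, so B = 4.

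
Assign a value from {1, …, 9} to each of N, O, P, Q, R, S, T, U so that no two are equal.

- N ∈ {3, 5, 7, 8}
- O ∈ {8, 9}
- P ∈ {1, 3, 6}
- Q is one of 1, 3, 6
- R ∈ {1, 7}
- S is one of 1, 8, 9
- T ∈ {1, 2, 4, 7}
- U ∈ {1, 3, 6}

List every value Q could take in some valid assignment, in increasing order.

1, 3, 6

P, Q, U share exactly the 3 values {1, 3, 6}; by pigeonhole those values go to them, so strike 1, 3, 6 from N, R, S, T.
R has just one choice, so R = 7. Eliminate 7 elsewhere: N, T.
O and S share exactly the 2 values {8, 9}; by pigeonhole those values go to them, so strike 8, 9 from N.
N must be 5 (only option left).
No further eliminations apply; Q can still be any of 1, 3, 6.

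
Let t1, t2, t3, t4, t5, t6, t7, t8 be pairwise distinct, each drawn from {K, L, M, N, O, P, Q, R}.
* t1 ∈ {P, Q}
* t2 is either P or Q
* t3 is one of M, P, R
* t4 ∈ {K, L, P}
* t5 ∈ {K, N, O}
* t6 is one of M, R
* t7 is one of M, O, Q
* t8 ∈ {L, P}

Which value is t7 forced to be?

O

Among the 8 variables, N fits only t5 (and all 8 values in {K, L, M, N, O, P, Q, R} must be used), so t5 = N.
Among the 7 still-open variables, K fits only t4 (and all 7 values in {K, L, M, O, P, Q, R} must be used), so t4 = K.
The 6 still-open variables draw from only 6 values {L, M, O, P, Q, R}, so each is used; only t8 can be L, hence t8 = L.
The 5 still-open variables draw from only 5 values {M, O, P, Q, R}, so each is used; only t7 can be O, hence t7 = O.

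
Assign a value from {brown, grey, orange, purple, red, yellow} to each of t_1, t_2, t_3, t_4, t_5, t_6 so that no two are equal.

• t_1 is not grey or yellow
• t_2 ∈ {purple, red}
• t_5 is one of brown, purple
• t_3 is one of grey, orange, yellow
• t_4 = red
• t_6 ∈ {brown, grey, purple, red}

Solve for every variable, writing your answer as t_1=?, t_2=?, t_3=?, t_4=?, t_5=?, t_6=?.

t_4 has just one choice, so t_4 = red. Remove red from t_1, t_2, t_6.
That leaves t_2 = purple. So t_1, t_5, t_6 can't be purple.
t_5 must be brown (only option left). Strike brown from t_1, t_6.
That leaves t_6 = grey. Remove grey from t_3.
That leaves t_1 = orange. Remove orange from t_3.
t_3 must be yellow (only option left).

t_1=orange, t_2=purple, t_3=yellow, t_4=red, t_5=brown, t_6=grey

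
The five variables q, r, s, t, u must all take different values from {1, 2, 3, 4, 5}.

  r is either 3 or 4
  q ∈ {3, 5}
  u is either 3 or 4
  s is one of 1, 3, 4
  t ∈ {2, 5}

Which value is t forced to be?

The 5 variables together cover exactly {1, 2, 3, 4, 5} — 5 values for 5 variables — and 1 appears only in s's list, so s = 1.
The 4 still-open variables together cover exactly {2, 3, 4, 5} — 4 values for 4 variables — and 2 appears only in t's list, so t = 2.

2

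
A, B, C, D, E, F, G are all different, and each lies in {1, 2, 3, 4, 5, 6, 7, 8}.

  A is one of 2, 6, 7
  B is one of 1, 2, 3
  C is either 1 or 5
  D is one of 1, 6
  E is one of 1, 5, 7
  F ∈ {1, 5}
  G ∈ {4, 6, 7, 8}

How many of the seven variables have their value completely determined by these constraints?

C and F share exactly the 2 values {1, 5}; by pigeonhole those values go to them, so strike 1, 5 from B, D, E.
D has just one choice, so D = 6. Remove 6 from A, G.
That leaves E = 7. Eliminate 7 elsewhere: A, G.
A has just one choice, so A = 2. Eliminate 2 elsewhere: B.
B must be 3 (only option left).
Determined: A=2, B=3, D=6, E=7. The other variables each still have more than one consistent value. That makes 4.

4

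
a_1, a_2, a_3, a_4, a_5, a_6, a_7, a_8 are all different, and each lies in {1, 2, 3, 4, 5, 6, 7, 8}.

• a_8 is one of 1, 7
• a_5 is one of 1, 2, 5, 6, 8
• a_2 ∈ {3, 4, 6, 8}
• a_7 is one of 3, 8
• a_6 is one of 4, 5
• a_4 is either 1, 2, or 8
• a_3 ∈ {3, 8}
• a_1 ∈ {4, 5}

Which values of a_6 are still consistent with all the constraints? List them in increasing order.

Among the 8 variables, 7 fits only a_8 (and all 8 values in {1, 2, 3, 4, 5, 6, 7, 8} must be used), so a_8 = 7.
a_1 and a_6 share exactly the 2 values {4, 5}; by pigeonhole those values go to them, so strike 4, 5 from a_2, a_5.
a_3 and a_7 between them cover only {3, 8} — a naked pair. Remove those values from a_2, a_4, a_5.
a_2's domain is down to {6}, so a_2 = 6. Remove 6 from a_5.
No further eliminations apply; a_6 can still be any of 4, 5.

4, 5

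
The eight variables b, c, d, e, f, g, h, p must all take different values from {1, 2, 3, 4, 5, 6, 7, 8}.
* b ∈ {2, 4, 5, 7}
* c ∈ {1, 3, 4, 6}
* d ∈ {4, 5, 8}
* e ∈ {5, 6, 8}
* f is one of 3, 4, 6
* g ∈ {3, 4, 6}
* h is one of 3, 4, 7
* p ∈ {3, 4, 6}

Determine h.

The 8 variables draw from only 8 values {1, 2, 3, 4, 5, 6, 7, 8}, so each is used; only c can be 1, hence c = 1.
The 7 still-open variables draw from only 7 values {2, 3, 4, 5, 6, 7, 8}, so each is used; only b can be 2, hence b = 2.
The 6 still-open variables together cover exactly {3, 4, 5, 6, 7, 8} — 6 values for 6 variables — and 7 appears only in h's list, so h = 7.

7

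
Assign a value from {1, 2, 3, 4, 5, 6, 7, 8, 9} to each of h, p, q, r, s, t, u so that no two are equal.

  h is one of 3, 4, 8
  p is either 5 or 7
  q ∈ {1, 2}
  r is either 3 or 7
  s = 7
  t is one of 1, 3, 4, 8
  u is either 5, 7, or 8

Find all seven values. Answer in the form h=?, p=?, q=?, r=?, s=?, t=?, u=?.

h=4, p=5, q=2, r=3, s=7, t=1, u=8

s has just one choice, so s = 7. Strike 7 from p, r, u.
p has just one choice, so p = 5. Strike 5 from u.
r must be 3 (only option left). Remove 3 from h, t.
u must be 8 (only option left). Remove 8 from h, t.
That leaves h = 4. Remove 4 from t.
t has just one choice, so t = 1. Eliminate 1 elsewhere: q.
q's domain is down to {2}, so q = 2.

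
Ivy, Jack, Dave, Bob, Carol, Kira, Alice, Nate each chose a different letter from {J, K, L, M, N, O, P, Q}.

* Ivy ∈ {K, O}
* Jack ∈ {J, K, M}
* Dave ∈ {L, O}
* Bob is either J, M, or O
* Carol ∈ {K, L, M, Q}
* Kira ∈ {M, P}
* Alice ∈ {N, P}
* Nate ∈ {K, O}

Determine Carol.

Q

The 8 variables together cover exactly {J, K, L, M, N, O, P, Q} — 8 values for 8 variables — and N appears only in Alice's list, so Alice = N.
Among the 7 still-open variables, P fits only Kira (and all 7 values in {J, K, L, M, O, P, Q} must be used), so Kira = P.
Among the 6 still-open variables, Q fits only Carol (and all 6 values in {J, K, L, M, O, Q} must be used), so Carol = Q.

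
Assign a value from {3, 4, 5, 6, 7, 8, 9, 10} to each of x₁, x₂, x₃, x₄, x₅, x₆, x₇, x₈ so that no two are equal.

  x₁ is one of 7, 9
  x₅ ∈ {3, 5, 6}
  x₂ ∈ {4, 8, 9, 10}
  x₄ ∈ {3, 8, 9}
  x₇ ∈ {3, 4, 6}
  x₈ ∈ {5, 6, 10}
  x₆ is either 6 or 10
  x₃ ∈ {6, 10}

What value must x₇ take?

4

Among the 8 variables, 7 fits only x₁ (and all 8 values in {3, 4, 5, 6, 7, 8, 9, 10} must be used), so x₁ = 7.
The 2 variables x₃ and x₆ are confined to {6, 10}, which locks those values in; drop them from x₂, x₅, x₇, x₈.
x₈ must be 5 (only option left). Remove 5 from x₅.
x₅ has just one choice, so x₅ = 3. Eliminate 3 elsewhere: x₄, x₇.
So x₇ = 4.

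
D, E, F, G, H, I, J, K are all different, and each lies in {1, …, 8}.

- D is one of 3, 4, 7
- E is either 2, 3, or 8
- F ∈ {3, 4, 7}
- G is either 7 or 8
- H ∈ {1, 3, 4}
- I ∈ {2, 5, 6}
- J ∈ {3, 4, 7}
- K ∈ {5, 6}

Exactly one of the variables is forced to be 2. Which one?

Among the 8 variables, 1 fits only H (and all 8 values in {1, 2, 3, 4, 5, 6, 7, 8} must be used), so H = 1.
D, F, J between them cover only {3, 4, 7} — a naked triple. Remove those values from E, G.
G must be 8 (only option left). Remove 8 from E.
So 2 goes to E.

E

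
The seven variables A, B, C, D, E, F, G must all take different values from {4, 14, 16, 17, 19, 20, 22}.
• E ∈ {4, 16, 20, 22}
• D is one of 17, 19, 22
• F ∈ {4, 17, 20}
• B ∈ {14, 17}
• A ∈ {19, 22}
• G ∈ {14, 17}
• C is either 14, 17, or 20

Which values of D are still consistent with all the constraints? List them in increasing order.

19, 22

The 7 variables draw from only 7 values {4, 14, 16, 17, 19, 20, 22}, so each is used; only E can be 16, hence E = 16.
The 6 still-open variables draw from only 6 values {4, 14, 17, 19, 20, 22}, so each is used; only F can be 4, hence F = 4.
The 5 still-open variables together cover exactly {14, 17, 19, 20, 22} — 5 values for 5 variables — and 20 appears only in C's list, so C = 20.
The 2 variables B and G are confined to {14, 17}, which locks those values in; drop them from D.
No further eliminations apply; D can still be any of 19, 22.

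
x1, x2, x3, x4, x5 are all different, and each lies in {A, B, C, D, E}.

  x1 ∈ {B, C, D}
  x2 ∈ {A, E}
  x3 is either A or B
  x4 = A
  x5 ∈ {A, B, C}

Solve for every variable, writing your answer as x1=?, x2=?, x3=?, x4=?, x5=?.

x4 has just one choice, so x4 = A. Remove A from x2, x3, x5.
That leaves x2 = E.
x3's domain is down to {B}, so x3 = B. Remove B from x1, x5.
x5's domain is down to {C}, so x5 = C. Eliminate C elsewhere: x1.
x1 has just one choice, so x1 = D.

x1=D, x2=E, x3=B, x4=A, x5=C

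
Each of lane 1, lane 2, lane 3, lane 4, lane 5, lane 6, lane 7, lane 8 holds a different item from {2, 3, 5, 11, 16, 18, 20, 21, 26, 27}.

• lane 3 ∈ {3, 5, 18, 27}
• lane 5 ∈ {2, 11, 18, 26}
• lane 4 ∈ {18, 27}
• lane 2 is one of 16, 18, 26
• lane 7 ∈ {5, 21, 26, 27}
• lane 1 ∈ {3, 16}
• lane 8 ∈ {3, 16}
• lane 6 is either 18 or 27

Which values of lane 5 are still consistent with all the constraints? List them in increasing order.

lane 1 and lane 8 share exactly the 2 values {3, 16}; by pigeonhole those values go to them, so strike 3, 16 from lane 2, lane 3.
lane 4 and lane 6 share exactly the 2 values {18, 27}; by pigeonhole those values go to them, so strike 18, 27 from lane 2, lane 3, lane 5, lane 7.
That leaves lane 2 = 26. Remove 26 from lane 5, lane 7.
lane 3's domain is down to {5}, so lane 3 = 5. Remove 5 from lane 7.
lane 7 has just one choice, so lane 7 = 21.
No further eliminations apply; lane 5 can still be any of 2, 11.

2, 11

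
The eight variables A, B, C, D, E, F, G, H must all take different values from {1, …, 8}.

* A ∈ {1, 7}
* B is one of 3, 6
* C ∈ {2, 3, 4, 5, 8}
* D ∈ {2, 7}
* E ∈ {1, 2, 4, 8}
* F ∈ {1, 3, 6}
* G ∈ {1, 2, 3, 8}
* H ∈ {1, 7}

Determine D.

2

The 8 variables draw from only 8 values {1, 2, 3, 4, 5, 6, 7, 8}, so each is used; only C can be 5, hence C = 5.
Among the 7 still-open variables, 4 fits only E (and all 7 values in {1, 2, 3, 4, 6, 7, 8} must be used), so E = 4.
The 6 still-open variables draw from only 6 values {1, 2, 3, 6, 7, 8}, so each is used; only G can be 8, hence G = 8.
Among the 5 still-open variables, 2 fits only D (and all 5 values in {1, 2, 3, 6, 7} must be used), so D = 2.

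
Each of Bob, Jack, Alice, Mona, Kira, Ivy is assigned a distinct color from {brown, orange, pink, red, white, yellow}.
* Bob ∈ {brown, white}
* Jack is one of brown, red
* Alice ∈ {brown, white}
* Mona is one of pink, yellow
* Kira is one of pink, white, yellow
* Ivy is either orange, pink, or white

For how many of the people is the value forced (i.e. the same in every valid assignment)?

Among the 6 variables, orange fits only Ivy (and all 6 values in {brown, orange, pink, red, white, yellow} must be used), so Ivy = orange.
The 5 still-open variables draw from only 5 values {brown, pink, red, white, yellow}, so each is used; only Jack can be red, hence Jack = red.
Bob and Alice between them cover only {brown, white} — a naked pair. Remove those values from Kira.
Determined: Jack=red, Ivy=orange. The other people each still have more than one consistent value. That makes 2.

2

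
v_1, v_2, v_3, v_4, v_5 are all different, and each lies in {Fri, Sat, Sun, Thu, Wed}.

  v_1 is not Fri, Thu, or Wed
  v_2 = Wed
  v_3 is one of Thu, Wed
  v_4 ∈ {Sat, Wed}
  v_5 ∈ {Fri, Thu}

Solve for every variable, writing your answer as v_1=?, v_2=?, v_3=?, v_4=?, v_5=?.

v_2 must be Wed (only option left). So v_3, v_4 can't be Wed.
v_3's domain is down to {Thu}, so v_3 = Thu. Strike Thu from v_5.
v_4 must be Sat (only option left). So v_1 can't be Sat.
v_5 has just one choice, so v_5 = Fri.
v_1 has just one choice, so v_1 = Sun.

v_1=Sun, v_2=Wed, v_3=Thu, v_4=Sat, v_5=Fri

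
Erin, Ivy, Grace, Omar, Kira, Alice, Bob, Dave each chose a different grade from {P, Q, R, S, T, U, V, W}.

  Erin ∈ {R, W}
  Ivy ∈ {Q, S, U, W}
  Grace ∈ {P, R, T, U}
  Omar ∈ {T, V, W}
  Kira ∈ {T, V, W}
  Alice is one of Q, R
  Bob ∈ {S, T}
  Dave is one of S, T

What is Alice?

Q

The 8 variables together cover exactly {P, Q, R, S, T, U, V, W} — 8 values for 8 variables — and P appears only in Grace's list, so Grace = P.
The 7 still-open variables draw from only 7 values {Q, R, S, T, U, V, W}, so each is used; only Ivy can be U, hence Ivy = U.
The 6 still-open variables together cover exactly {Q, R, S, T, V, W} — 6 values for 6 variables — and Q appears only in Alice's list, so Alice = Q.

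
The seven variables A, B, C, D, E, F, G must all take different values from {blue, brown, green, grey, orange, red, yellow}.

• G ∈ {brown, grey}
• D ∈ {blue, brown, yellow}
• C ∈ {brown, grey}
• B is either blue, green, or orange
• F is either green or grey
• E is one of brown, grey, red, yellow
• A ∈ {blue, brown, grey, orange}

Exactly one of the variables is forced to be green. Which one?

The 7 variables draw from only 7 values {blue, brown, green, grey, orange, red, yellow}, so each is used; only E can be red, hence E = red.
Among the 6 still-open variables, yellow fits only D (and all 6 values in {blue, brown, green, grey, orange, yellow} must be used), so D = yellow.
The 2 variables C and G are confined to {brown, grey}, which locks those values in; drop them from A, F.
So green goes to F.

F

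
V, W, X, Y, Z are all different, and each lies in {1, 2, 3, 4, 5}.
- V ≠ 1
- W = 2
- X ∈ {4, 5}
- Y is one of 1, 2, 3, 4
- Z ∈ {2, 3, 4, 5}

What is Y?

W's domain is down to {2}, so W = 2. Strike 2 from V, Y, Z.
Among the 4 still-open variables, 1 fits only Y (and all 4 values in {1, 3, 4, 5} must be used), so Y = 1.

1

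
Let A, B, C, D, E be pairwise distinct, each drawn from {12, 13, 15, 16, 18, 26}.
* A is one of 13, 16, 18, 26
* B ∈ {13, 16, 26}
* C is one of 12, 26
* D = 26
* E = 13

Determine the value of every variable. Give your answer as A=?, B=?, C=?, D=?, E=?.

D must be 26 (only option left). So A, B, C can't be 26.
E must be 13 (only option left). Strike 13 from A, B.
B has just one choice, so B = 16. Strike 16 from A.
C's domain is down to {12}, so C = 12.
A must be 18 (only option left).

A=18, B=16, C=12, D=26, E=13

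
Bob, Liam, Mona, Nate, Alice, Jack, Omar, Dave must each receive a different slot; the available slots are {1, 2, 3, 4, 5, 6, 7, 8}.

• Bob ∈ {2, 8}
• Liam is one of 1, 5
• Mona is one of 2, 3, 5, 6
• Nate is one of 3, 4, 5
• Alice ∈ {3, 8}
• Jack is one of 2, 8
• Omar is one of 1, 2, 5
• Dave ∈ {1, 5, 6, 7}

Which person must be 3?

Among the 8 variables, 4 fits only Nate (and all 8 values in {1, 2, 3, 4, 5, 6, 7, 8} must be used), so Nate = 4.
The 7 still-open variables draw from only 7 values {1, 2, 3, 5, 6, 7, 8}, so each is used; only Dave can be 7, hence Dave = 7.
The 6 still-open variables draw from only 6 values {1, 2, 3, 5, 6, 8}, so each is used; only Mona can be 6, hence Mona = 6.
Among the 5 still-open variables, 3 fits only Alice (and all 5 values in {1, 2, 3, 5, 8} must be used), so Alice = 3.

Alice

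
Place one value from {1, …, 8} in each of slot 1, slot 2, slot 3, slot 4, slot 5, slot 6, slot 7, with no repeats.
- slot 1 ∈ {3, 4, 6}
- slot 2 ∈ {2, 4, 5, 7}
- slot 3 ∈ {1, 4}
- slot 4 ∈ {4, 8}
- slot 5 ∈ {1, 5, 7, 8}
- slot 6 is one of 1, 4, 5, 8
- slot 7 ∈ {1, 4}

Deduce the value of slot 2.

slot 3 and slot 7 share exactly the 2 values {1, 4}; by pigeonhole those values go to them, so strike 1, 4 from slot 1, slot 2, slot 4, slot 5, slot 6.
slot 4's domain is down to {8}, so slot 4 = 8. Eliminate 8 elsewhere: slot 5, slot 6.
That leaves slot 6 = 5. So slot 2, slot 5 can't be 5.
slot 5's domain is down to {7}, so slot 5 = 7. Remove 7 from slot 2.
So slot 2 = 2.

2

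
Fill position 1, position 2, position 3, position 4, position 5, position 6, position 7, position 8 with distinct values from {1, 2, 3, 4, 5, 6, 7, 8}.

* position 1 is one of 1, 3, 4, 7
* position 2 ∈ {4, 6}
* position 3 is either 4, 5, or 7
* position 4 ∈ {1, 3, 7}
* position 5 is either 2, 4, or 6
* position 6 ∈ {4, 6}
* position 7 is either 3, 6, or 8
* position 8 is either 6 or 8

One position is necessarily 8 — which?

The 8 variables draw from only 8 values {1, 2, 3, 4, 5, 6, 7, 8}, so each is used; only position 5 can be 2, hence position 5 = 2.
The 7 still-open variables draw from only 7 values {1, 3, 4, 5, 6, 7, 8}, so each is used; only position 3 can be 5, hence position 3 = 5.
The 2 variables position 2 and position 6 are confined to {4, 6}, which locks those values in; drop them from position 1, position 7, position 8.
So 8 goes to position 8.

position 8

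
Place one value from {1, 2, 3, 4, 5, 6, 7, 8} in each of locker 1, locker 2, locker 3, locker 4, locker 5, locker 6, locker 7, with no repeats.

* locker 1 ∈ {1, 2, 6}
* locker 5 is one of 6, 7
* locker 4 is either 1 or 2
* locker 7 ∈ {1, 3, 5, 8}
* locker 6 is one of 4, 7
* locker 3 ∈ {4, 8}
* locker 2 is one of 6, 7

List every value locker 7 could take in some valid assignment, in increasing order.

locker 2 and locker 5 between them cover only {6, 7} — a naked pair. Remove those values from locker 1, locker 6.
locker 6 must be 4 (only option left). Eliminate 4 elsewhere: locker 3.
locker 3 must be 8 (only option left). Strike 8 from locker 7.
locker 1 and locker 4 between them cover only {1, 2} — a naked pair. Remove those values from locker 7.
No further eliminations apply; locker 7 can still be any of 3, 5.

3, 5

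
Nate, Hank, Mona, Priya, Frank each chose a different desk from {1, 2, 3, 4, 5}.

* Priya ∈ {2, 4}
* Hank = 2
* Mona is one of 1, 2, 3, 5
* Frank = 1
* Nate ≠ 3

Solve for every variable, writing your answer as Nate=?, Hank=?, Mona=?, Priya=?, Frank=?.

Nate=5, Hank=2, Mona=3, Priya=4, Frank=1

Hank must be 2 (only option left). So Nate, Mona, Priya can't be 2.
Priya has just one choice, so Priya = 4. So Nate can't be 4.
Frank must be 1 (only option left). So Nate, Mona can't be 1.
That leaves Nate = 5. Eliminate 5 elsewhere: Mona.
Mona has just one choice, so Mona = 3.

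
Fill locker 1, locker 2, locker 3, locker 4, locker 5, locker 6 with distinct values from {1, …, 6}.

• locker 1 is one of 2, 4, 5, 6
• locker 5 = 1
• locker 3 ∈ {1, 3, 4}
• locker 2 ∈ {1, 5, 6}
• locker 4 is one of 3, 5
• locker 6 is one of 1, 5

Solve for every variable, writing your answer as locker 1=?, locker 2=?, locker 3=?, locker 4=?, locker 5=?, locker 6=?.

locker 1=2, locker 2=6, locker 3=4, locker 4=3, locker 5=1, locker 6=5

locker 5 has just one choice, so locker 5 = 1. Eliminate 1 elsewhere: locker 2, locker 3, locker 6.
locker 6's domain is down to {5}, so locker 6 = 5. Remove 5 from locker 1, locker 2, locker 4.
locker 2 must be 6 (only option left). Eliminate 6 elsewhere: locker 1.
locker 4 must be 3 (only option left). So locker 3 can't be 3.
locker 3 must be 4 (only option left). Remove 4 from locker 1.
locker 1's domain is down to {2}, so locker 1 = 2.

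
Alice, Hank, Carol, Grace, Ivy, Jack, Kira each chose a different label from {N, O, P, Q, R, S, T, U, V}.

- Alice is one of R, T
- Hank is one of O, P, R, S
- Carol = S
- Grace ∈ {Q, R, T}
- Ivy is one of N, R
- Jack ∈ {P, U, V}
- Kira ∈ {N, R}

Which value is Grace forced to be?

Carol has just one choice, so Carol = S. Remove S from Hank.
Ivy and Kira between them cover only {N, R} — a naked pair. Remove those values from Alice, Hank, Grace.
Alice's domain is down to {T}, so Alice = T. Strike T from Grace.
So Grace = Q.

Q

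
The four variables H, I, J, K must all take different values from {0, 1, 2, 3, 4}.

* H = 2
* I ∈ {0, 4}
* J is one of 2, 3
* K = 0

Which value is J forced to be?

3

H's domain is down to {2}, so H = 2. So J can't be 2.
So J = 3.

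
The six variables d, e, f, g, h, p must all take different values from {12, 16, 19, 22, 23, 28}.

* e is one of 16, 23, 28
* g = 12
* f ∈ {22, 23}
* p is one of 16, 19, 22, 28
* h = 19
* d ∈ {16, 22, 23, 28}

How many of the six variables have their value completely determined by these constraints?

2

g's domain is down to {12}, so g = 12.
h's domain is down to {19}, so h = 19. Eliminate 19 elsewhere: p.
Determined: g=12, h=19. The other variables each still have more than one consistent value. That makes 2.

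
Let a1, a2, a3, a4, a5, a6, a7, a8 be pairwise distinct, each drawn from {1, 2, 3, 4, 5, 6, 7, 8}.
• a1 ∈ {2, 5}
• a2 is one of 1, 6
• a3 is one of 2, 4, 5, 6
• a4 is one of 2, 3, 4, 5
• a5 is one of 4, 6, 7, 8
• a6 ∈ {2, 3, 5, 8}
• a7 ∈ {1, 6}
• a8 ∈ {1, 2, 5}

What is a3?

The 8 variables draw from only 8 values {1, 2, 3, 4, 5, 6, 7, 8}, so each is used; only a5 can be 7, hence a5 = 7.
Among the 7 still-open variables, 8 fits only a6 (and all 7 values in {1, 2, 3, 4, 5, 6, 8} must be used), so a6 = 8.
The 6 still-open variables together cover exactly {1, 2, 3, 4, 5, 6} — 6 values for 6 variables — and 3 appears only in a4's list, so a4 = 3.
Among the 5 still-open variables, 4 fits only a3 (and all 5 values in {1, 2, 4, 5, 6} must be used), so a3 = 4.

4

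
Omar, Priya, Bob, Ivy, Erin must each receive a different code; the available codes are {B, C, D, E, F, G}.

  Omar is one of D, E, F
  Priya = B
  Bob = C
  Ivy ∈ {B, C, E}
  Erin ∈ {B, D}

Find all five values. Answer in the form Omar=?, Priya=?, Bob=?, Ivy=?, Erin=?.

Omar=F, Priya=B, Bob=C, Ivy=E, Erin=D

Priya's domain is down to {B}, so Priya = B. So Ivy, Erin can't be B.
Bob has just one choice, so Bob = C. So Ivy can't be C.
Ivy's domain is down to {E}, so Ivy = E. So Omar can't be E.
Erin's domain is down to {D}, so Erin = D. Remove D from Omar.
Omar's domain is down to {F}, so Omar = F.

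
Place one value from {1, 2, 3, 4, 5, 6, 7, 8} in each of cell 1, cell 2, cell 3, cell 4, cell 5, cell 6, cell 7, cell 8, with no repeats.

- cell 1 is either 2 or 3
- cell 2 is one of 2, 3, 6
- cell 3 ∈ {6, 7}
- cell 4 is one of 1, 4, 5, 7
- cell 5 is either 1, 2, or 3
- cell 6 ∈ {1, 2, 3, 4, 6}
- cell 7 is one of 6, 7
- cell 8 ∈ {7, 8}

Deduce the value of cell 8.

Among the 8 variables, 5 fits only cell 4 (and all 8 values in {1, 2, 3, 4, 5, 6, 7, 8} must be used), so cell 4 = 5.
The 7 still-open variables together cover exactly {1, 2, 3, 4, 6, 7, 8} — 7 values for 7 variables — and 4 appears only in cell 6's list, so cell 6 = 4.
The 6 still-open variables together cover exactly {1, 2, 3, 6, 7, 8} — 6 values for 6 variables — and 1 appears only in cell 5's list, so cell 5 = 1.
The 5 still-open variables together cover exactly {2, 3, 6, 7, 8} — 5 values for 5 variables — and 8 appears only in cell 8's list, so cell 8 = 8.

8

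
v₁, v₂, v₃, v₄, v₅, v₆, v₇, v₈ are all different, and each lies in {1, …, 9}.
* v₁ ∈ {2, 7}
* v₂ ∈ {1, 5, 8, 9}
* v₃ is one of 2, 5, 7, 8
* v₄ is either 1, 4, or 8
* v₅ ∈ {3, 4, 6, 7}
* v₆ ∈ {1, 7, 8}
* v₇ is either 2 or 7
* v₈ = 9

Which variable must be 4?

v₄

v₈'s domain is down to {9}, so v₈ = 9. So v₂ can't be 9.
v₁ and v₇ share exactly the 2 values {2, 7}; by pigeonhole those values go to them, so strike 2, 7 from v₃, v₅, v₆.
v₂, v₃, v₆ between them cover only {1, 5, 8} — a naked triple. Remove those values from v₄.
So 4 goes to v₄.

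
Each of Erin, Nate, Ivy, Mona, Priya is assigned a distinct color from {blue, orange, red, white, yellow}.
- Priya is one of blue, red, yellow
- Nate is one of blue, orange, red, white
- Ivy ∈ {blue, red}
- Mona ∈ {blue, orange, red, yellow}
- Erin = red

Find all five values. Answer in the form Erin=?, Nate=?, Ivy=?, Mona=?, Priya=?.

Erin=red, Nate=white, Ivy=blue, Mona=orange, Priya=yellow

Erin must be red (only option left). Eliminate red elsewhere: Nate, Ivy, Mona, Priya.
Ivy must be blue (only option left). Remove blue from Nate, Mona, Priya.
Priya must be yellow (only option left). Strike yellow from Mona.
That leaves Mona = orange. Strike orange from Nate.
That leaves Nate = white.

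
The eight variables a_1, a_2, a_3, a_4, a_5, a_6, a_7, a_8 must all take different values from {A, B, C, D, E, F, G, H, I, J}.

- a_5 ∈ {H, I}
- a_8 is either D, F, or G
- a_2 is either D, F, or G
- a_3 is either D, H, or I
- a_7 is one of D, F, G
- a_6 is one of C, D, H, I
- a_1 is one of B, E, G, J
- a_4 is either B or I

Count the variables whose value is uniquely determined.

The 3 variables a_2, a_7, a_8 are confined to {D, F, G}, which locks those values in; drop them from a_1, a_3, a_6.
a_3 and a_5 share exactly the 2 values {H, I}; by pigeonhole those values go to them, so strike H, I from a_4, a_6.
a_4's domain is down to {B}, so a_4 = B. Eliminate B elsewhere: a_1.
That leaves a_6 = C.
Determined: a_4=B, a_6=C. The other variables each still have more than one consistent value. That makes 2.

2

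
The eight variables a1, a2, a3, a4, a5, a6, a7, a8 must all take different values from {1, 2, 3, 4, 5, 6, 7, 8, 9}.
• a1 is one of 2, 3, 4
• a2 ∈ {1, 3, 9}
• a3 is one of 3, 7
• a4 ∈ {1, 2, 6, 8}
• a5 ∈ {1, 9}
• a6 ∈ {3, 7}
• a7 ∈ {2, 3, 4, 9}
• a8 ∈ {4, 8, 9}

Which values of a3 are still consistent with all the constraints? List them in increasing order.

3, 7

The 8 variables together cover exactly {1, 2, 3, 4, 6, 7, 8, 9} — 8 values for 8 variables — and 6 appears only in a4's list, so a4 = 6.
The 7 still-open variables together cover exactly {1, 2, 3, 4, 7, 8, 9} — 7 values for 7 variables — and 8 appears only in a8's list, so a8 = 8.
a3 and a6 between them cover only {3, 7} — a naked pair. Remove those values from a1, a2, a7.
The 2 variables a2 and a5 are confined to {1, 9}, which locks those values in; drop them from a7.
No further eliminations apply; a3 can still be any of 3, 7.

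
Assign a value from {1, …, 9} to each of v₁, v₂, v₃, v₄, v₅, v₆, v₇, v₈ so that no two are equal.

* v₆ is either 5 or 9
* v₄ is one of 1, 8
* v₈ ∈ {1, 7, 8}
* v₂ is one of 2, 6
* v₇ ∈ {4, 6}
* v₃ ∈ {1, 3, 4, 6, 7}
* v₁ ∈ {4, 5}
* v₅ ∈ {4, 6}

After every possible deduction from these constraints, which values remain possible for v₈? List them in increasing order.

1, 7, 8

v₅ and v₇ share exactly the 2 values {4, 6}; by pigeonhole those values go to them, so strike 4, 6 from v₁, v₂, v₃.
That leaves v₁ = 5. Eliminate 5 elsewhere: v₆.
v₂ has just one choice, so v₂ = 2.
v₆ has just one choice, so v₆ = 9.
No further eliminations apply; v₈ can still be any of 1, 7, 8.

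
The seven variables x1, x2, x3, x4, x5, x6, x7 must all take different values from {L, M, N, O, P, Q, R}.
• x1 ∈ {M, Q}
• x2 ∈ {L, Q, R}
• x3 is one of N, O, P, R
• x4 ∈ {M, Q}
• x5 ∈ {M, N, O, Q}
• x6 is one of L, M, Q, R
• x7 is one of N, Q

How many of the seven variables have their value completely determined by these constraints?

3

The 7 variables together cover exactly {L, M, N, O, P, Q, R} — 7 values for 7 variables — and P appears only in x3's list, so x3 = P.
The 6 still-open variables together cover exactly {L, M, N, O, Q, R} — 6 values for 6 variables — and O appears only in x5's list, so x5 = O.
Among the 5 still-open variables, N fits only x7 (and all 5 values in {L, M, N, Q, R} must be used), so x7 = N.
The 2 variables x1 and x4 are confined to {M, Q}, which locks those values in; drop them from x2, x6.
Determined: x3=P, x5=O, x7=N. The other variables each still have more than one consistent value. That makes 3.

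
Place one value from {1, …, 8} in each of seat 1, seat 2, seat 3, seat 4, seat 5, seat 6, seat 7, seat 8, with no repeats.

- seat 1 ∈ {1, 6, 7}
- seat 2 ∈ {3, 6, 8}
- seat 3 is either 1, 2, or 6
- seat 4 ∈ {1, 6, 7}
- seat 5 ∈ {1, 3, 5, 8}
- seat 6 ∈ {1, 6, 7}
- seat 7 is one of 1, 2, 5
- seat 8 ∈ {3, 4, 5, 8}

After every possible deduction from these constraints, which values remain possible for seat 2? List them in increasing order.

The 8 variables together cover exactly {1, 2, 3, 4, 5, 6, 7, 8} — 8 values for 8 variables — and 4 appears only in seat 8's list, so seat 8 = 4.
The 3 variables seat 1, seat 4, seat 6 are confined to {1, 6, 7}, which locks those values in; drop them from seat 2, seat 3, seat 5, seat 7.
seat 3's domain is down to {2}, so seat 3 = 2. Remove 2 from seat 7.
That leaves seat 7 = 5. Remove 5 from seat 5.
No further eliminations apply; seat 2 can still be any of 3, 8.

3, 8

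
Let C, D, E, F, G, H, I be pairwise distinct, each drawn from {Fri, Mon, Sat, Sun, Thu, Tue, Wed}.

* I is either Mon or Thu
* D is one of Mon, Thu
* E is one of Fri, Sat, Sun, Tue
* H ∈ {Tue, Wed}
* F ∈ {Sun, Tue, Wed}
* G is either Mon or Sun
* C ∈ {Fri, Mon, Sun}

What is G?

Sun

Among the 7 variables, Sat fits only E (and all 7 values in {Fri, Mon, Sat, Sun, Thu, Tue, Wed} must be used), so E = Sat.
The 6 still-open variables draw from only 6 values {Fri, Mon, Sun, Thu, Tue, Wed}, so each is used; only C can be Fri, hence C = Fri.
D and I between them cover only {Mon, Thu} — a naked pair. Remove those values from G.
So G = Sun.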